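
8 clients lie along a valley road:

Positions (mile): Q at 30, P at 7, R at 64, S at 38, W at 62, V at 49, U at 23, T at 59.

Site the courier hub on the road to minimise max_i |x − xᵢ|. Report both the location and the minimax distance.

The 1-center on a line is the midpoint of the two extreme points: leftmost at 7, rightmost at 64.
Optimal location = (7 + 64)/2 = 35.5; maximum distance = (64 − 7)/2 = 28.5.

location 35.5, max distance 28.5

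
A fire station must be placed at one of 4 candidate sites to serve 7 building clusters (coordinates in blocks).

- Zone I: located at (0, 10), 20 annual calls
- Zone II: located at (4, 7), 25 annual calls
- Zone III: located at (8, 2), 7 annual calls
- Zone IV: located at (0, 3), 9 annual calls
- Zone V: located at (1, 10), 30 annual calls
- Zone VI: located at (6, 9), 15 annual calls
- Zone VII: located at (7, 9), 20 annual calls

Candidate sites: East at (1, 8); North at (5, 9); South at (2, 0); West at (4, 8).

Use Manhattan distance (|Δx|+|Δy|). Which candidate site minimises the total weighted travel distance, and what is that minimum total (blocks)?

Total weighted distance at each candidate:
  East (1, 8): total = 595
  North (5, 9): total = 569
  South (2, 0): total = 1371
  West (4, 8): total = 571
Minimum is at North with total 569 blocks.

North, total 569 blocks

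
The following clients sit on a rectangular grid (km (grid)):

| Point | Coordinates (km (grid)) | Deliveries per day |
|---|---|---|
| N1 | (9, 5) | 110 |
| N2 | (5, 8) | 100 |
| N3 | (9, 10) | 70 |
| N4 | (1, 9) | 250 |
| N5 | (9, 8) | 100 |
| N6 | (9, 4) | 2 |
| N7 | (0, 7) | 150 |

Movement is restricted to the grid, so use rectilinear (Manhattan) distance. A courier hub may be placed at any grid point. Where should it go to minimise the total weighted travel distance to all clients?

(1, 8)

Manhattan distance separates: Σwᵢ(|x−xᵢ|+|y−yᵢ|) = Σwᵢ|x−xᵢ| + Σwᵢ|y−yᵢ|, so x and y are optimised independently as 1-D weighted medians.
Total weight W = 782; half = 391.
x-coordinate, sorted with cumulative weight:
  x=0 (N7, w=150) cum 150
  x=1 (N4, w=250) cum 400  ← median
  x=5 (N2, w=100) cum 500
  x=9 (N1, w=110) cum 610
  x=9 (N3, w=70) cum 680
  x=9 (N5, w=100) cum 780
  x=9 (N6, w=2) cum 782
⇒ x* = 1
y-coordinate, sorted with cumulative weight:
  y=4 (N6, w=2) cum 2
  y=5 (N1, w=110) cum 112
  y=7 (N7, w=150) cum 262
  y=8 (N2, w=100) cum 362
  y=8 (N5, w=100) cum 462  ← median
  y=9 (N4, w=250) cum 712
  y=10 (N3, w=70) cum 782
⇒ y* = 8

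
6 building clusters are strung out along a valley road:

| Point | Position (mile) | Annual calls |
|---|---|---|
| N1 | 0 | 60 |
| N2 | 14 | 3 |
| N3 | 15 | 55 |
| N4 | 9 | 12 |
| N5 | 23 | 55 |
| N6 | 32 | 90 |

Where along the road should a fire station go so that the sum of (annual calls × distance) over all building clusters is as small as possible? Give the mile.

For a sum of weighted absolute distances on a line, the optimum is the weighted median (not the mean). Total weight W = 275; half-weight = 137.5.
Sort by position and accumulate weight:
  mile 0 (N1, w=60) → cum 60
  mile 9 (N4, w=12) → cum 72
  mile 14 (N2, w=3) → cum 75
  mile 15 (N3, w=55) → cum 130
  mile 23 (N5, w=55) → cum 185  ≥ 137.5 → median here
  mile 32 (N6, w=90) → cum 275
Optimal location: mile 23.

x = 23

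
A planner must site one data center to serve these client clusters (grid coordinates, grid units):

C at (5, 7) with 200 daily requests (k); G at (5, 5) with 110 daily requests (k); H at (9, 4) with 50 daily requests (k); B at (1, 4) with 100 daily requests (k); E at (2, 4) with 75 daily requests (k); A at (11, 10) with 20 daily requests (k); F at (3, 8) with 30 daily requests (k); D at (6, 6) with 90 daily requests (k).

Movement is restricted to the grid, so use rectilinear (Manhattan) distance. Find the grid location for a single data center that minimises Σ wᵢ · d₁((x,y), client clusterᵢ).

Manhattan distance separates: Σwᵢ(|x−xᵢ|+|y−yᵢ|) = Σwᵢ|x−xᵢ| + Σwᵢ|y−yᵢ|, so x and y are optimised independently as 1-D weighted medians.
Total weight W = 675; half = 337.5.
x-coordinate, sorted with cumulative weight:
  x=1 (B, w=100) cum 100
  x=2 (E, w=75) cum 175
  x=3 (F, w=30) cum 205
  x=5 (C, w=200) cum 405  ← median
  x=5 (G, w=110) cum 515
  x=6 (D, w=90) cum 605
  x=9 (H, w=50) cum 655
  x=11 (A, w=20) cum 675
⇒ x* = 5
y-coordinate, sorted with cumulative weight:
  y=4 (H, w=50) cum 50
  y=4 (B, w=100) cum 150
  y=4 (E, w=75) cum 225
  y=5 (G, w=110) cum 335
  y=6 (D, w=90) cum 425  ← median
  y=7 (C, w=200) cum 625
  y=8 (F, w=30) cum 655
  y=10 (A, w=20) cum 675
⇒ y* = 6

(5, 6)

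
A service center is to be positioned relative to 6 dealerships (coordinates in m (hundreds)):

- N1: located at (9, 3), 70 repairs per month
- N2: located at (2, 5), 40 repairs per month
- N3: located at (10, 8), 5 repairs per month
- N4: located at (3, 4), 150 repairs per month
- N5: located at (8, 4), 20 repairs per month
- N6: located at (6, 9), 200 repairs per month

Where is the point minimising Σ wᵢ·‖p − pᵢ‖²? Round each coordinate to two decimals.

The minimiser of Σwᵢ‖p−pᵢ‖² is the weighted centroid p* = (Σwᵢpᵢ)/(Σwᵢ).
Σwᵢ = 485.
Σwᵢxᵢ = 70·9 + 40·2 + 5·10 + 150·3 + 20·8 + 200·6 = 2570.
Σwᵢyᵢ = 70·3 + 40·5 + 5·8 + 150·4 + 20·4 + 200·9 = 2930.
x* = 2570/485 = 5.30, y* = 2930/485 = 6.04.

(5.30, 6.04)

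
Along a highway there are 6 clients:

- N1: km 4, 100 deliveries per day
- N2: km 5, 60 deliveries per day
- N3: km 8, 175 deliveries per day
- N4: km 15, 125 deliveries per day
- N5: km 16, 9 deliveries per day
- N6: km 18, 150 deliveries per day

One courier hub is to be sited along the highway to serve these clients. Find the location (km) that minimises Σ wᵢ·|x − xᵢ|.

For a sum of weighted absolute distances on a line, the optimum is the weighted median (not the mean). Total weight W = 619; half-weight = 309.5.
Sort by position and accumulate weight:
  km 4 (N1, w=100) → cum 100
  km 5 (N2, w=60) → cum 160
  km 8 (N3, w=175) → cum 335  ≥ 309.5 → median here
  km 15 (N4, w=125) → cum 460
  km 16 (N5, w=9) → cum 469
  km 18 (N6, w=150) → cum 619
Optimal location: km 8.

x = 8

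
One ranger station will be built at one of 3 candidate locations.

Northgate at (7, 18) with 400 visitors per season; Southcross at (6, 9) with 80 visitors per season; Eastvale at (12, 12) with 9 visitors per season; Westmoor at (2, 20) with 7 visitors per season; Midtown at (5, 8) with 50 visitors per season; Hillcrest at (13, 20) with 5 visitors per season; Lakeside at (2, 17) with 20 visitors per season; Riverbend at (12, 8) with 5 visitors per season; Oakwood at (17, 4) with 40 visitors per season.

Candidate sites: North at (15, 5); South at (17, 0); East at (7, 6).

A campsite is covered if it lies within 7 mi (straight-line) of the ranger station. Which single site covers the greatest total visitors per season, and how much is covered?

Coverage radius r = 7 mi; a point is covered iff (Δx)²+(Δy)² ≤ 7² = 49.
  North (15, 5): covers {Riverbend, Oakwood} → 45
  South (17, 0): covers {Oakwood} → 40
  East (7, 6): covers {Southcross, Midtown, Riverbend} → 135
Maximum coverage at East: 135 visitors per season.

East, covering 135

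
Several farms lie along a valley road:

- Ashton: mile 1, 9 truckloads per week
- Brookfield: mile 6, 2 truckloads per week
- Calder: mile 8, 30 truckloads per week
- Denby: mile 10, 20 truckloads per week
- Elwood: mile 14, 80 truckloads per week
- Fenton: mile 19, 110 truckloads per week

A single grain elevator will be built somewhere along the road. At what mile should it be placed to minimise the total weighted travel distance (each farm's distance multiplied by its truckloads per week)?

x = 14

For a sum of weighted absolute distances on a line, the optimum is the weighted median (not the mean). Total weight W = 251; half-weight = 125.5.
Sort by position and accumulate weight:
  mile 1 (Ashton, w=9) → cum 9
  mile 6 (Brookfield, w=2) → cum 11
  mile 8 (Calder, w=30) → cum 41
  mile 10 (Denby, w=20) → cum 61
  mile 14 (Elwood, w=80) → cum 141  ≥ 125.5 → median here
  mile 19 (Fenton, w=110) → cum 251
Optimal location: mile 14.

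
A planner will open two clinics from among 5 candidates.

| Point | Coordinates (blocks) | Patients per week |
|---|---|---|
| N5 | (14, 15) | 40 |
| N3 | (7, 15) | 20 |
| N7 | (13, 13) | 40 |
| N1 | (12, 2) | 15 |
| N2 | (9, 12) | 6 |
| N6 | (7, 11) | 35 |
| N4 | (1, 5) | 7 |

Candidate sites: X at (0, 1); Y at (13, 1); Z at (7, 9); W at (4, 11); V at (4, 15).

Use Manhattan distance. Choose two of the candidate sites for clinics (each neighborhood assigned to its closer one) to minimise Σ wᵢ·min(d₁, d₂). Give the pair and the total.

{Z, V}, total 1210

Evaluate every pair (each demand assigned to the nearer of the two):
  {Z, V}: total = 1210
  {Y, Z}: total = 1240
  {Y, V}: total = 1314
  {X, Z}: total = 1355
  {W, V}: total = 1359
  {Y, W}: total = 1374
  {Z, W}: total = 1383
  {X, V}: total = 1423
  {X, W}: total = 1511
  {X, Y}: total = 2195
Best pair: {Z, V} with total 1210.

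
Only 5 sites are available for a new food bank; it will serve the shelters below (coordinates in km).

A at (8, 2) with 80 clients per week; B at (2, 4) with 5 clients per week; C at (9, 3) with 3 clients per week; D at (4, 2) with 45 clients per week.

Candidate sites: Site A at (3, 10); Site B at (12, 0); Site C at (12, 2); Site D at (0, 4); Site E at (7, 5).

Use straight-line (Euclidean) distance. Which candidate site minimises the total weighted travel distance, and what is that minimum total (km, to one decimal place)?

Site E, total 477.9 km

Total weighted distance at each candidate:
  Site A (3, 10): total = 1175.6
  Site B (12, 0): total = 795.4
  Site C (12, 2): total = 740.5
  Site D (0, 4): total = 898.1
  Site E (7, 5): total = 477.9
Minimum is at Site E with total 477.9 km.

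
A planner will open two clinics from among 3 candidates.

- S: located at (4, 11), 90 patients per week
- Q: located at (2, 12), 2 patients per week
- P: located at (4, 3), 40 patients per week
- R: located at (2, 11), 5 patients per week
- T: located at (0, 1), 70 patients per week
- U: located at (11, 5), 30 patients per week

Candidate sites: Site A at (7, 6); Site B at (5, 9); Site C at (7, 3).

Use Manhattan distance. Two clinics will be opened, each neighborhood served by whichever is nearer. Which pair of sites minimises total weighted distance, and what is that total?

{Site B, Site C}, total 1237

Evaluate every pair (each demand assigned to the nearer of the two):
  {Site B, Site C}: total = 1237
  {Site A, Site B}: total = 1537
  {Site A, Site C}: total = 1692
Best pair: {Site B, Site C} with total 1237.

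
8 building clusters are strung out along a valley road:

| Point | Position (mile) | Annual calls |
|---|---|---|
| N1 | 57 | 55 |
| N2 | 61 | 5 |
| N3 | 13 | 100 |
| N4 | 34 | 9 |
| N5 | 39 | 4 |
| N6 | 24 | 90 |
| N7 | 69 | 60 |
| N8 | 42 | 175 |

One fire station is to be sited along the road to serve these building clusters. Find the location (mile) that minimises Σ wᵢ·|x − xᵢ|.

For a sum of weighted absolute distances on a line, the optimum is the weighted median (not the mean). Total weight W = 498; half-weight = 249.
Sort by position and accumulate weight:
  mile 13 (N3, w=100) → cum 100
  mile 24 (N6, w=90) → cum 190
  mile 34 (N4, w=9) → cum 199
  mile 39 (N5, w=4) → cum 203
  mile 42 (N8, w=175) → cum 378  ≥ 249 → median here
  mile 57 (N1, w=55) → cum 433
  mile 61 (N2, w=5) → cum 438
  mile 69 (N7, w=60) → cum 498
Optimal location: mile 42.

x = 42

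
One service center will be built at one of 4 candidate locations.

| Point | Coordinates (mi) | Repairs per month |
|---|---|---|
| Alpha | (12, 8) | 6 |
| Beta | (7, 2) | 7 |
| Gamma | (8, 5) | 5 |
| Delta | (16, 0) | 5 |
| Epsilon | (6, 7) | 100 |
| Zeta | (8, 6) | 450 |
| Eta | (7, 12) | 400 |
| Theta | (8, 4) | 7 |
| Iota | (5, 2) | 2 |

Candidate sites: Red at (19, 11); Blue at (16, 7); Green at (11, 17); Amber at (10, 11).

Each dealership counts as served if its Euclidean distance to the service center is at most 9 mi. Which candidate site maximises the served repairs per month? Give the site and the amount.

Coverage radius r = 9 mi; a point is covered iff (Δx)²+(Δy)² ≤ 9² = 81.
  Red (19, 11): covers {Alpha} → 6
  Blue (16, 7): covers {Alpha, Gamma, Delta, Zeta, Theta} → 473
  Green (11, 17): covers {Eta} → 400
  Amber (10, 11): covers {Alpha, Gamma, Epsilon, Zeta, Eta, Theta} → 968
Maximum coverage at Amber: 968 repairs per month.

Amber, covering 968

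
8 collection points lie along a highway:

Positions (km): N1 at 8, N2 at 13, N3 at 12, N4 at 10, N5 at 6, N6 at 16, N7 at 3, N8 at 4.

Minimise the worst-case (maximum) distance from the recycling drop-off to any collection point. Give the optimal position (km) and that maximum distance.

location 9.5, max distance 6.5

The 1-center on a line is the midpoint of the two extreme points: leftmost at 3, rightmost at 16.
Optimal location = (3 + 16)/2 = 9.5; maximum distance = (16 − 3)/2 = 6.5.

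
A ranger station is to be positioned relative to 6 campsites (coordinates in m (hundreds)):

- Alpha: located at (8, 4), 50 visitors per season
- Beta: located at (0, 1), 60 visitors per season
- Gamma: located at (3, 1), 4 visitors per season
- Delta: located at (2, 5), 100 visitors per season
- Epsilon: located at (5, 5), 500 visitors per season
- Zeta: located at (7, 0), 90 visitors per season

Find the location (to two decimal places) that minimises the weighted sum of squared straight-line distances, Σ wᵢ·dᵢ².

(4.65, 4.06)

The minimiser of Σwᵢ‖p−pᵢ‖² is the weighted centroid p* = (Σwᵢpᵢ)/(Σwᵢ).
Σwᵢ = 804.
Σwᵢxᵢ = 50·8 + 60·0 + 4·3 + 100·2 + 500·5 + 90·7 = 3742.
Σwᵢyᵢ = 50·4 + 60·1 + 4·1 + 100·5 + 500·5 + 90·0 = 3264.
x* = 3742/804 = 4.65, y* = 3264/804 = 4.06.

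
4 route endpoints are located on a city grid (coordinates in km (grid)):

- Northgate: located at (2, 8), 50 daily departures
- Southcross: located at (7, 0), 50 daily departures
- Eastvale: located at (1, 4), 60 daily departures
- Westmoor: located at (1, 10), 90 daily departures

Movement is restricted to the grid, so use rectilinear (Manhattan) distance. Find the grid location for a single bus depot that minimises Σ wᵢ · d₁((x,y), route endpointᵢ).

(1, 8)

Manhattan distance separates: Σwᵢ(|x−xᵢ|+|y−yᵢ|) = Σwᵢ|x−xᵢ| + Σwᵢ|y−yᵢ|, so x and y are optimised independently as 1-D weighted medians.
Total weight W = 250; half = 125.
x-coordinate, sorted with cumulative weight:
  x=1 (Eastvale, w=60) cum 60
  x=1 (Westmoor, w=90) cum 150  ← median
  x=2 (Northgate, w=50) cum 200
  x=7 (Southcross, w=50) cum 250
⇒ x* = 1
y-coordinate, sorted with cumulative weight:
  y=0 (Southcross, w=50) cum 50
  y=4 (Eastvale, w=60) cum 110
  y=8 (Northgate, w=50) cum 160  ← median
  y=10 (Westmoor, w=90) cum 250
⇒ y* = 8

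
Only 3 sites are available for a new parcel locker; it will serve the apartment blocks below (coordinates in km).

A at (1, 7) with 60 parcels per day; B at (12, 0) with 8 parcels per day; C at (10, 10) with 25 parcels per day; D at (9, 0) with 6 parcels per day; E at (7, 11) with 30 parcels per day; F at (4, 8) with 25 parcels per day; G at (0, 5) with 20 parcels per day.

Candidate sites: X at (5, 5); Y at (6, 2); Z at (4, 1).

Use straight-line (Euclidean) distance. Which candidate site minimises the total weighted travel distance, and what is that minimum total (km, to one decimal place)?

X, total 921.1 km

Total weighted distance at each candidate:
  X (5, 5): total = 921.1
  Y (6, 2): total = 1284.0
  Z (4, 1): total = 1369.3
Minimum is at X with total 921.1 km.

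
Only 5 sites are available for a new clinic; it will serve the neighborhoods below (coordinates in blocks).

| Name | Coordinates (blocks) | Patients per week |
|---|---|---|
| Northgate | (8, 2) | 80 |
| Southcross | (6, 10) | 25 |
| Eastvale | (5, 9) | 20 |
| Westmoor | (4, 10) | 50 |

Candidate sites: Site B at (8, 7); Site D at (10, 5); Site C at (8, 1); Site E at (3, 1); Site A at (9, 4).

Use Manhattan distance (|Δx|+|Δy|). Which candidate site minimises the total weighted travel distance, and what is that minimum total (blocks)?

Total weighted distance at each candidate:
  Site B (8, 7): total = 975
  Site D (10, 5): total = 1355
  Site C (8, 1): total = 1225
  Site E (3, 1): total = 1480
  Site A (9, 4): total = 1195
Minimum is at Site B with total 975 blocks.

Site B, total 975 blocks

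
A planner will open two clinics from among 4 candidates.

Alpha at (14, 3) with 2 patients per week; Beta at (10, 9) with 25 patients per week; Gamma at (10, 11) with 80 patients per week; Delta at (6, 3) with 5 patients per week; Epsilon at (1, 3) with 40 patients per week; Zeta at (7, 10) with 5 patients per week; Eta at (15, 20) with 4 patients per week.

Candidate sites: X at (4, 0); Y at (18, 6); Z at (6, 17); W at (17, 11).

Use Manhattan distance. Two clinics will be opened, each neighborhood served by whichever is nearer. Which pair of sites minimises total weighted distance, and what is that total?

{X, W}, total 1171

Evaluate every pair (each demand assigned to the nearer of the two):
  {X, W}: total = 1171
  {X, Z}: total = 1479
  {Z, W}: total = 1721
  {X, Y}: total = 1727
  {Y, W}: total = 1773
  {Y, Z}: total = 2007
Best pair: {X, W} with total 1171.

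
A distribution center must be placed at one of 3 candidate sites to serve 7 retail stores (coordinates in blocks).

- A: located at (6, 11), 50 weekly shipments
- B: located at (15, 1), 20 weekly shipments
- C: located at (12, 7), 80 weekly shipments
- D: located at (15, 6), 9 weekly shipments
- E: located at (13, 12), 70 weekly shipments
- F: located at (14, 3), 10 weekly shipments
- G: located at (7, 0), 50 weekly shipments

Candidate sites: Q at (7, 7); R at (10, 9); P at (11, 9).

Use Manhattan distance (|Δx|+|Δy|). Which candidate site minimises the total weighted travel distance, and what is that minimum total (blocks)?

P, total 1983 blocks

Total weighted distance at each candidate:
  Q (7, 7): total = 2241
  R (10, 9): total = 2072
  P (11, 9): total = 1983
Minimum is at P with total 1983 blocks.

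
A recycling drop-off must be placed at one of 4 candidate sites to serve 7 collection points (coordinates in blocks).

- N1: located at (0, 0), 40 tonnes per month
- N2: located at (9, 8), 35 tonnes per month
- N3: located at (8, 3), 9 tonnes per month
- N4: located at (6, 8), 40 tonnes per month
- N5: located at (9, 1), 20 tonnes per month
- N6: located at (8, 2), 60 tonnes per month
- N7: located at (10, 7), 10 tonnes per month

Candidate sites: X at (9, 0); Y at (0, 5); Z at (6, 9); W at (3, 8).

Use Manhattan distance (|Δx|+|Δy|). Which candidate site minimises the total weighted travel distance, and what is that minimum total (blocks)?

X, total 1396 blocks

Total weighted distance at each candidate:
  X (9, 0): total = 1396
  Y (0, 5): total = 2110
  Z (6, 9): total = 1672
  W (3, 8): total = 1860
Minimum is at X with total 1396 blocks.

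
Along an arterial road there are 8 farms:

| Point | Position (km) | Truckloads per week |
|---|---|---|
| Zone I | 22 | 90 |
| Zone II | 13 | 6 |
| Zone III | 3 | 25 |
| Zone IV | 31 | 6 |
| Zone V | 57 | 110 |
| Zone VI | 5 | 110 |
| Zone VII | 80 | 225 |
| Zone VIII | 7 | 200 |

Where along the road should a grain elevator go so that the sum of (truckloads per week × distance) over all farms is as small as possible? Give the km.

For a sum of weighted absolute distances on a line, the optimum is the weighted median (not the mean). Total weight W = 772; half-weight = 386.
Sort by position and accumulate weight:
  km 3 (Zone III, w=25) → cum 25
  km 5 (Zone VI, w=110) → cum 135
  km 7 (Zone VIII, w=200) → cum 335
  km 13 (Zone II, w=6) → cum 341
  km 22 (Zone I, w=90) → cum 431  ≥ 386 → median here
  km 31 (Zone IV, w=6) → cum 437
  km 57 (Zone V, w=110) → cum 547
  km 80 (Zone VII, w=225) → cum 772
Optimal location: km 22.

x = 22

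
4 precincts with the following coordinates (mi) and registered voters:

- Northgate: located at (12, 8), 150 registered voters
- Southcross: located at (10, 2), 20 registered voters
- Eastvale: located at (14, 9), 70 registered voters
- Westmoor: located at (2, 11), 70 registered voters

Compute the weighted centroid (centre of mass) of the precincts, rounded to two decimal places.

The minimiser of Σwᵢ‖p−pᵢ‖² is the weighted centroid p* = (Σwᵢpᵢ)/(Σwᵢ).
Σwᵢ = 310.
Σwᵢxᵢ = 150·12 + 20·10 + 70·14 + 70·2 = 3120.
Σwᵢyᵢ = 150·8 + 20·2 + 70·9 + 70·11 = 2640.
x* = 3120/310 = 10.06, y* = 2640/310 = 8.52.

(10.06, 8.52)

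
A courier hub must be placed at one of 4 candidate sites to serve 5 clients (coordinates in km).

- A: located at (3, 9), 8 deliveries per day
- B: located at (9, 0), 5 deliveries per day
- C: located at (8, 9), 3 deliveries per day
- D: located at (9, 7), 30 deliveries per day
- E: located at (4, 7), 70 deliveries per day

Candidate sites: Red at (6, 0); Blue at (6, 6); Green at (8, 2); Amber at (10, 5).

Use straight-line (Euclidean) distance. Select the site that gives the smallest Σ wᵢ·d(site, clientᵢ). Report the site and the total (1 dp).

Total weighted distance at each candidate:
  Red (6, 0): total = 856.6
  Blue (6, 6): total = 329.7
  Green (8, 2): total = 702.2
  Amber (10, 5): total = 613.2
Minimum is at Blue with total 329.7 km.

Blue, total 329.7 km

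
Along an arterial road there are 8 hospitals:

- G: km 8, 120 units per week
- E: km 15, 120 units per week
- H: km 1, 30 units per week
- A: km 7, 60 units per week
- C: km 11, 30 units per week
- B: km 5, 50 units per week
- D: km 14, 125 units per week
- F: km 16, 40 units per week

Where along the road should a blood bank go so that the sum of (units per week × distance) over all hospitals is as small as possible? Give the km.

x = 11

For a sum of weighted absolute distances on a line, the optimum is the weighted median (not the mean). Total weight W = 575; half-weight = 287.5.
Sort by position and accumulate weight:
  km 1 (H, w=30) → cum 30
  km 5 (B, w=50) → cum 80
  km 7 (A, w=60) → cum 140
  km 8 (G, w=120) → cum 260
  km 11 (C, w=30) → cum 290  ≥ 287.5 → median here
  km 14 (D, w=125) → cum 415
  km 15 (E, w=120) → cum 535
  km 16 (F, w=40) → cum 575
Optimal location: km 11.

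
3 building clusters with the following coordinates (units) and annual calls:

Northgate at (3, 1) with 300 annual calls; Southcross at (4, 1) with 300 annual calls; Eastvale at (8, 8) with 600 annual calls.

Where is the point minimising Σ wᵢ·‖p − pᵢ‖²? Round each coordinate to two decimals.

The minimiser of Σwᵢ‖p−pᵢ‖² is the weighted centroid p* = (Σwᵢpᵢ)/(Σwᵢ).
Σwᵢ = 1200.
Σwᵢxᵢ = 300·3 + 300·4 + 600·8 = 6900.
Σwᵢyᵢ = 300·1 + 300·1 + 600·8 = 5400.
x* = 6900/1200 = 5.75, y* = 5400/1200 = 4.50.

(5.75, 4.50)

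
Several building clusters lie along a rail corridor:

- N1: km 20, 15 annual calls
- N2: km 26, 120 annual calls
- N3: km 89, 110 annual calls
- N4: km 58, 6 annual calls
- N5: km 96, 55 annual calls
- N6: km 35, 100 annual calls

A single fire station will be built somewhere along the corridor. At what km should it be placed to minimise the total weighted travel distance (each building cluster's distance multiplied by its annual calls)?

For a sum of weighted absolute distances on a line, the optimum is the weighted median (not the mean). Total weight W = 406; half-weight = 203.
Sort by position and accumulate weight:
  km 20 (N1, w=15) → cum 15
  km 26 (N2, w=120) → cum 135
  km 35 (N6, w=100) → cum 235  ≥ 203 → median here
  km 58 (N4, w=6) → cum 241
  km 89 (N3, w=110) → cum 351
  km 96 (N5, w=55) → cum 406
Optimal location: km 35.

x = 35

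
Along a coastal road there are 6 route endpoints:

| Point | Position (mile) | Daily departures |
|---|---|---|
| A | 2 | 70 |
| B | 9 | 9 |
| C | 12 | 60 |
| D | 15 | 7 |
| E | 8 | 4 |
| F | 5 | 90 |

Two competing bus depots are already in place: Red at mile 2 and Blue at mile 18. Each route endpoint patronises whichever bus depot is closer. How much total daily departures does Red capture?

The indifferent point is the midpoint (2+18)/2 = 10; route endpoints left of it (closer to Red at 2) go to Red, those right go to Blue.
  A at 2 (w=70) → Red
  F at 5 (w=90) → Red
  E at 8 (w=4) → Red
  B at 9 (w=9) → Red
  C at 12 (w=60) → Blue
  D at 15 (w=7) → Blue
Red captures 173; Blue captures 67.

173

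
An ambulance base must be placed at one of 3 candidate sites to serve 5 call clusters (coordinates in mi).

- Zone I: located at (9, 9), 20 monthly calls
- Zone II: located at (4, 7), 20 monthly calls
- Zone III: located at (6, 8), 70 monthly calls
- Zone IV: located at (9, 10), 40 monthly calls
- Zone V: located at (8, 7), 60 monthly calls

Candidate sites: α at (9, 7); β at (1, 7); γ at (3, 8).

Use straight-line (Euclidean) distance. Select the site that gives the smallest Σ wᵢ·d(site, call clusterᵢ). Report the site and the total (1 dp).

α, total 541.4 mi

Total weighted distance at each candidate:
  α (9, 7): total = 541.4
  β (1, 7): total = 1343.6
  γ (3, 8): total = 918.9
Minimum is at α with total 541.4 mi.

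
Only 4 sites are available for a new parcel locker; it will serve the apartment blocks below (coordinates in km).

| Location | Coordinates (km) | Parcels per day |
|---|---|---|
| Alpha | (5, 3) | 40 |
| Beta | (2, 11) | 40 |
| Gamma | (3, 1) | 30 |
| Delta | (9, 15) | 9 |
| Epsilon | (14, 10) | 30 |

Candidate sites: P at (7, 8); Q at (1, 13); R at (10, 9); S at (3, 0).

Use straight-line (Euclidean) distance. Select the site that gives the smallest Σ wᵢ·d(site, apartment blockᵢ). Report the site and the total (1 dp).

P, total 974.4 km

Total weighted distance at each candidate:
  P (7, 8): total = 974.4
  Q (1, 13): total = 1359.7
  R (10, 9): total = 1139.6
  S (3, 0): total = 1207.4
Minimum is at P with total 974.4 km.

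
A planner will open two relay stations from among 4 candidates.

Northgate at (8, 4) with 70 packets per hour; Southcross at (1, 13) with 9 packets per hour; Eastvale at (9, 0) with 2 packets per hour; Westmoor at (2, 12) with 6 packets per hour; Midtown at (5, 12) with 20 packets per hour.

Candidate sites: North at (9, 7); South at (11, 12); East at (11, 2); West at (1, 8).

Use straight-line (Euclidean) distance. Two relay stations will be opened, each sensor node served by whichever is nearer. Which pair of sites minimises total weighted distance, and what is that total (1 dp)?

Evaluate every pair (each demand assigned to the nearer of the two):
  {North, West}: total = 418.2
  {East, West}: total = 440.9
  {North, East}: total = 496.7
  {North, South}: total = 497.0
  {South, East}: total = 522.5
  {South, West}: total = 769.9
Best pair: {North, West} with total 418.2.

{North, West}, total 418.2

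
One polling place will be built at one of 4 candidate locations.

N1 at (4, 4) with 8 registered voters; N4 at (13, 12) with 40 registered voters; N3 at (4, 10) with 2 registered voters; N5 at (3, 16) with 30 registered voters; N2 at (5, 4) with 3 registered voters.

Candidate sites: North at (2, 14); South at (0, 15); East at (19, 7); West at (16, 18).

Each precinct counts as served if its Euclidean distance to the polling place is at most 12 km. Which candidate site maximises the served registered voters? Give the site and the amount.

Coverage radius r = 12 km; a point is covered iff (Δx)²+(Δy)² ≤ 12² = 144.
  North (2, 14): covers {N1, N4, N3, N5, N2} → 83
  South (0, 15): covers {N1, N3, N5} → 40
  East (19, 7): covers {N4} → 40
  West (16, 18): covers {N4} → 40
Maximum coverage at North: 83 registered voters.

North, covering 83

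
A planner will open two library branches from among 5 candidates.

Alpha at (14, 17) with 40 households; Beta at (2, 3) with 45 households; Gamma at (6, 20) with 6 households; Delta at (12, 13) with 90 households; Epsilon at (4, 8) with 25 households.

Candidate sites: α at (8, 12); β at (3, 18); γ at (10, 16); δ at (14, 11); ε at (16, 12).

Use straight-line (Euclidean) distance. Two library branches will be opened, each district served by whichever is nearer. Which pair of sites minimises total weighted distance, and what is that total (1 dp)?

Evaluate every pair (each demand assigned to the nearer of the two):
  {α, γ}: total = 1151.5
  {α, δ}: total = 1172.2
  {α, ε}: total = 1264.1
  {α, β}: total = 1333.3
  {γ, δ}: total = 1352.4
  {β, δ}: total = 1416.4
  {β, γ}: total = 1437.6
  {δ, ε}: total = 1452.2
  {γ, ε}: total = 1460.3
  {β, ε}: total = 1535.9
Best pair: {α, γ} with total 1151.5.

{α, γ}, total 1151.5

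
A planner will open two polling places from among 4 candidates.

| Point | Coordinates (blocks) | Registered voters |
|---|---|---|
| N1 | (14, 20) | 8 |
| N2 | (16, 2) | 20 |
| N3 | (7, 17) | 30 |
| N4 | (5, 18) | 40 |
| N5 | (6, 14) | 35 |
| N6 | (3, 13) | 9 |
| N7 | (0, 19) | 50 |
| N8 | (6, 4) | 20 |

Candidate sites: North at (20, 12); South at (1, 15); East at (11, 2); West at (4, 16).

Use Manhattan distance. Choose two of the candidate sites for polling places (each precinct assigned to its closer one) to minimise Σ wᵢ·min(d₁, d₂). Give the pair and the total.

Evaluate every pair (each demand assigned to the nearer of the two):
  {East, West}: total = 1118
  {South, East}: total = 1400
  {North, West}: total = 1438
  {South, West}: total = 1578
  {North, South}: total = 1728
  {North, East}: total = 3804
Best pair: {East, West} with total 1118.

{East, West}, total 1118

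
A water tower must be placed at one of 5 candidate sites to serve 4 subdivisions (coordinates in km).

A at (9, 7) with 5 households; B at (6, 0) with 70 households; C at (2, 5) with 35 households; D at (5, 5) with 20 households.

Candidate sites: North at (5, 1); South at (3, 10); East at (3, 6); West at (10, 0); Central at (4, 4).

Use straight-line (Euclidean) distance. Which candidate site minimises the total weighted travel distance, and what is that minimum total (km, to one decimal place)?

North, total 390.1 km

Total weighted distance at each candidate:
  North (5, 1): total = 390.1
  South (3, 10): total = 1050.5
  East (3, 6): total = 594.2
  West (10, 0): total = 787.0
  Central (4, 4): total = 448.8
Minimum is at North with total 390.1 km.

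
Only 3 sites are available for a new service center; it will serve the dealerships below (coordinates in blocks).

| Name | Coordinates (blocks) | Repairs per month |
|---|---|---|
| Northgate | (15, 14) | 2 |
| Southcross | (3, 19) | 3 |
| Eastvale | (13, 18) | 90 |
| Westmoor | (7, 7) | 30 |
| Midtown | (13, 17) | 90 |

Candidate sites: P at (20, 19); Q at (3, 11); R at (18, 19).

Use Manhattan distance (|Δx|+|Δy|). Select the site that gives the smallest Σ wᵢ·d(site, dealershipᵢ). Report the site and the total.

R, total 1921 blocks

Total weighted distance at each candidate:
  P (20, 19): total = 2351
  Q (3, 11): total = 3264
  R (18, 19): total = 1921
Minimum is at R with total 1921 blocks.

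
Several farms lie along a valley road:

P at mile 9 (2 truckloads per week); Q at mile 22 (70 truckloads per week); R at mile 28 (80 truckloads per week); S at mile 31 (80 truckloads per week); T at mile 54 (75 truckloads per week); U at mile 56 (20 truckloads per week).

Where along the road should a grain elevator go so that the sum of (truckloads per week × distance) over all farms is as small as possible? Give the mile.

x = 31

For a sum of weighted absolute distances on a line, the optimum is the weighted median (not the mean). Total weight W = 327; half-weight = 163.5.
Sort by position and accumulate weight:
  mile 9 (P, w=2) → cum 2
  mile 22 (Q, w=70) → cum 72
  mile 28 (R, w=80) → cum 152
  mile 31 (S, w=80) → cum 232  ≥ 163.5 → median here
  mile 54 (T, w=75) → cum 307
  mile 56 (U, w=20) → cum 327
Optimal location: mile 31.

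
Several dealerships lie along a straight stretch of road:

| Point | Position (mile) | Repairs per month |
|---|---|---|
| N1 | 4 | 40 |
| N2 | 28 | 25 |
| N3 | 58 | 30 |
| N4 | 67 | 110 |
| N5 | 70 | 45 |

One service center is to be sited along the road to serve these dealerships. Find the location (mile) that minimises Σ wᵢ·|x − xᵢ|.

For a sum of weighted absolute distances on a line, the optimum is the weighted median (not the mean). Total weight W = 250; half-weight = 125.
Sort by position and accumulate weight:
  mile 4 (N1, w=40) → cum 40
  mile 28 (N2, w=25) → cum 65
  mile 58 (N3, w=30) → cum 95
  mile 67 (N4, w=110) → cum 205  ≥ 125 → median here
  mile 70 (N5, w=45) → cum 250
Optimal location: mile 67.

x = 67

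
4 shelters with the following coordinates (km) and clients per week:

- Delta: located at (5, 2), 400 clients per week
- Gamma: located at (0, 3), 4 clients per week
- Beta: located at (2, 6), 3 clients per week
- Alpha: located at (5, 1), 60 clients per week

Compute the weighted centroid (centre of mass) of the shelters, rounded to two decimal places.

(4.94, 1.91)

The minimiser of Σwᵢ‖p−pᵢ‖² is the weighted centroid p* = (Σwᵢpᵢ)/(Σwᵢ).
Σwᵢ = 467.
Σwᵢxᵢ = 400·5 + 4·0 + 3·2 + 60·5 = 2306.
Σwᵢyᵢ = 400·2 + 4·3 + 3·6 + 60·1 = 890.
x* = 2306/467 = 4.94, y* = 890/467 = 1.91.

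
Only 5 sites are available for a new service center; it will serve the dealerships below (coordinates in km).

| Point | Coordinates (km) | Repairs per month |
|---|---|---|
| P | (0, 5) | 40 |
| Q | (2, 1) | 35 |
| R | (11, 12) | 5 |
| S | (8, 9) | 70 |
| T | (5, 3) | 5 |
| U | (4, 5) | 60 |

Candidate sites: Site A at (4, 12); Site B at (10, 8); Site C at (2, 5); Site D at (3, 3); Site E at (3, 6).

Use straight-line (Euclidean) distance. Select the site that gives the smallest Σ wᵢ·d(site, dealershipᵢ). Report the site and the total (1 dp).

Total weighted distance at each candidate:
  Site A (4, 12): total = 1564.1
  Site B (10, 8): total = 1404.7
  Site C (2, 5): total = 919.8
  Site D (3, 3): total = 973.6
  Site E (3, 6): total = 866.0
Minimum is at Site E with total 866.0 km.

Site E, total 866.0 km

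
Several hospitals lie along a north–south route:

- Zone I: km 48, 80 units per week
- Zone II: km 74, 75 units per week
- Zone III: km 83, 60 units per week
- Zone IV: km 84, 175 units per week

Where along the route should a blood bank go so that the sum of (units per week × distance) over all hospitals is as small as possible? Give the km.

For a sum of weighted absolute distances on a line, the optimum is the weighted median (not the mean). Total weight W = 390; half-weight = 195.
Sort by position and accumulate weight:
  km 48 (Zone I, w=80) → cum 80
  km 74 (Zone II, w=75) → cum 155
  km 83 (Zone III, w=60) → cum 215  ≥ 195 → median here
  km 84 (Zone IV, w=175) → cum 390
Optimal location: km 83.

x = 83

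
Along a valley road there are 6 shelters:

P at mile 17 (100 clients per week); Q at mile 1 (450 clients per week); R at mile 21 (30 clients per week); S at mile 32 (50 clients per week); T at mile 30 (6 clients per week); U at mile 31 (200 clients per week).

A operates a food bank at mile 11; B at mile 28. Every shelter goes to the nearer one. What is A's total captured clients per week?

550

The indifferent point is the midpoint (11+28)/2 = 19.5; shelters left of it (closer to A at 11) go to A, those right go to B.
  Q at 1 (w=450) → A
  P at 17 (w=100) → A
  R at 21 (w=30) → B
  T at 30 (w=6) → B
  U at 31 (w=200) → B
  S at 32 (w=50) → B
A captures 550; B captures 286.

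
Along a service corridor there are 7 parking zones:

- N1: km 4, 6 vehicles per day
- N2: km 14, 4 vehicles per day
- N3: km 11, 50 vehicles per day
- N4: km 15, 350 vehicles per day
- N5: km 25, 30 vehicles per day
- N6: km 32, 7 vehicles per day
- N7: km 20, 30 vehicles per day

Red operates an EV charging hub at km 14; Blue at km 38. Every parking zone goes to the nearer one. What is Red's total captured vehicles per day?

470

The indifferent point is the midpoint (14+38)/2 = 26; parking zones left of it (closer to Red at 14) go to Red, those right go to Blue.
  N1 at 4 (w=6) → Red
  N3 at 11 (w=50) → Red
  N2 at 14 (w=4) → Red
  N4 at 15 (w=350) → Red
  N7 at 20 (w=30) → Red
  N5 at 25 (w=30) → Red
  N6 at 32 (w=7) → Blue
Red captures 470; Blue captures 7.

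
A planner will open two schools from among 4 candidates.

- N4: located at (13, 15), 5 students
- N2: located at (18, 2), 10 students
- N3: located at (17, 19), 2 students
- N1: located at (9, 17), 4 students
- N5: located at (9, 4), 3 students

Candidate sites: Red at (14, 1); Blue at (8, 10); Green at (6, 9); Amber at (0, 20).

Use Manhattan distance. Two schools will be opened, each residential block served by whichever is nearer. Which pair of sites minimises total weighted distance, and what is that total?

{Red, Blue}, total 189

Evaluate every pair (each demand assigned to the nearer of the two):
  {Red, Blue}: total = 189
  {Red, Green}: total = 225
  {Red, Amber}: total = 233
  {Blue, Green}: total = 319
  {Blue, Amber}: total = 319
  {Green, Amber}: total = 359
Best pair: {Red, Blue} with total 189.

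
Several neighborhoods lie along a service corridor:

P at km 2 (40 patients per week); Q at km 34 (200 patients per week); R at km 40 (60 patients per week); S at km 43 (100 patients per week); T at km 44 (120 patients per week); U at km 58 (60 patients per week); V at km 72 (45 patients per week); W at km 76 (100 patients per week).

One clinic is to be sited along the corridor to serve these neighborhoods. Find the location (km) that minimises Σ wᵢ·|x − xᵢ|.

x = 43

For a sum of weighted absolute distances on a line, the optimum is the weighted median (not the mean). Total weight W = 725; half-weight = 362.5.
Sort by position and accumulate weight:
  km 2 (P, w=40) → cum 40
  km 34 (Q, w=200) → cum 240
  km 40 (R, w=60) → cum 300
  km 43 (S, w=100) → cum 400  ≥ 362.5 → median here
  km 44 (T, w=120) → cum 520
  km 58 (U, w=60) → cum 580
  km 72 (V, w=45) → cum 625
  km 76 (W, w=100) → cum 725
Optimal location: km 43.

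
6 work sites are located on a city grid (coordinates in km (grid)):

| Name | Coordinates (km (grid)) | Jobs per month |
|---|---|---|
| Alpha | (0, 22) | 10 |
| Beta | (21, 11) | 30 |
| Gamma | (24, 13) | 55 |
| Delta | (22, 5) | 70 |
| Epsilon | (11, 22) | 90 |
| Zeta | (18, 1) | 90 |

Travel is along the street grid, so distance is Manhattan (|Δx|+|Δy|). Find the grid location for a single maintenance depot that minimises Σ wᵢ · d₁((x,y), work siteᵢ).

Manhattan distance separates: Σwᵢ(|x−xᵢ|+|y−yᵢ|) = Σwᵢ|x−xᵢ| + Σwᵢ|y−yᵢ|, so x and y are optimised independently as 1-D weighted medians.
Total weight W = 345; half = 172.5.
x-coordinate, sorted with cumulative weight:
  x=0 (Alpha, w=10) cum 10
  x=11 (Epsilon, w=90) cum 100
  x=18 (Zeta, w=90) cum 190  ← median
  x=21 (Beta, w=30) cum 220
  x=22 (Delta, w=70) cum 290
  x=24 (Gamma, w=55) cum 345
⇒ x* = 18
y-coordinate, sorted with cumulative weight:
  y=1 (Zeta, w=90) cum 90
  y=5 (Delta, w=70) cum 160
  y=11 (Beta, w=30) cum 190  ← median
  y=13 (Gamma, w=55) cum 245
  y=22 (Alpha, w=10) cum 255
  y=22 (Epsilon, w=90) cum 345
⇒ y* = 11

(18, 11)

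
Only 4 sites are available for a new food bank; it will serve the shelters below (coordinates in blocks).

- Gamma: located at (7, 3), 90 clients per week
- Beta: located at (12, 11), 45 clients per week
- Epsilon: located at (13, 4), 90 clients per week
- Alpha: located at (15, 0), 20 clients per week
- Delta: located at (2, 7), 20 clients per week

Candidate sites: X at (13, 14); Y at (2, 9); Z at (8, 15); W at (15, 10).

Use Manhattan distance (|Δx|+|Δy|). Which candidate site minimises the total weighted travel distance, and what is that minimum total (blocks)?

W, total 2770 blocks

Total weighted distance at each candidate:
  X (13, 14): total = 3290
  Y (2, 9): total = 3450
  Z (8, 15): total = 3690
  W (15, 10): total = 2770
Minimum is at W with total 2770 blocks.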